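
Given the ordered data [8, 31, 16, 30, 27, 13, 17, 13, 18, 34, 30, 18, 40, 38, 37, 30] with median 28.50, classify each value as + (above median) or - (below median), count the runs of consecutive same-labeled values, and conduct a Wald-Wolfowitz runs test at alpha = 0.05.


Step 1: Compute median = 28.50; label A = above, B = below.
Labels in order: BABABBBBBAABAAAA  (n_A = 8, n_B = 8)
Step 2: Count runs R = 8.
Step 3: Under H0 (random ordering), E[R] = 2*n_A*n_B/(n_A+n_B) + 1 = 2*8*8/16 + 1 = 9.0000.
        Var[R] = 2*n_A*n_B*(2*n_A*n_B - n_A - n_B) / ((n_A+n_B)^2 * (n_A+n_B-1)) = 14336/3840 = 3.7333.
        SD[R] = 1.9322.
Step 4: Continuity-corrected z = (R + 0.5 - E[R]) / SD[R] = (8 + 0.5 - 9.0000) / 1.9322 = -0.2588.
Step 5: Two-sided p-value via normal approximation = 2*(1 - Phi(|z|)) = 0.795809.
Step 6: alpha = 0.05. fail to reject H0.

R = 8, z = -0.2588, p = 0.795809, fail to reject H0.


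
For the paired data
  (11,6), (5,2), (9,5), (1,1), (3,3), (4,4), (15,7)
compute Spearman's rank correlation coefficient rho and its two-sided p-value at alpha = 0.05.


Step 1: Rank x and y separately (midranks; no ties here).
rank(x): 11->6, 5->4, 9->5, 1->1, 3->2, 4->3, 15->7
rank(y): 6->6, 2->2, 5->5, 1->1, 3->3, 4->4, 7->7
Step 2: d_i = R_x(i) - R_y(i); compute d_i^2.
  (6-6)^2=0, (4-2)^2=4, (5-5)^2=0, (1-1)^2=0, (2-3)^2=1, (3-4)^2=1, (7-7)^2=0
sum(d^2) = 6.
Step 3: rho = 1 - 6*6 / (7*(7^2 - 1)) = 1 - 36/336 = 0.892857.
Step 4: Under H0, t = rho * sqrt((n-2)/(1-rho^2)) = 4.4333 ~ t(5).
Step 5: Two-sided p-value from the t-distribution with 5 df = 0.006807.
Step 6: alpha = 0.05. reject H0.

rho = 0.8929, p = 0.006807, reject H0 at alpha = 0.05.


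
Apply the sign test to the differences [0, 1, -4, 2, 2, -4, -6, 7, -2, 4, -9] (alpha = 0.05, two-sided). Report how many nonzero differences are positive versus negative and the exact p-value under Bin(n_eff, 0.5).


Step 1: Discard zero differences. Original n = 11; n_eff = number of nonzero differences = 10.
Nonzero differences (with sign): +1, -4, +2, +2, -4, -6, +7, -2, +4, -9
Step 2: Count signs: positive = 5, negative = 5.
Step 3: Under H0: P(positive) = 0.5, so the number of positives S ~ Bin(10, 0.5).
Step 4: Two-sided exact p-value = sum of Bin(10,0.5) probabilities at or below the observed probability = 1.000000.
Step 5: alpha = 0.05. fail to reject H0.

n_eff = 10, pos = 5, neg = 5, p = 1.000000, fail to reject H0.


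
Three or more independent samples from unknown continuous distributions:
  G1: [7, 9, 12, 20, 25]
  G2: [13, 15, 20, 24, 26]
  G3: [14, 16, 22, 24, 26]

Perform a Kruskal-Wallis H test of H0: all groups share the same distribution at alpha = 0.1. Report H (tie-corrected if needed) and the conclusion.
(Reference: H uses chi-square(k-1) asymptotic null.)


Step 1: Combine all N = 15 observations and assign midranks.
sorted (value, group, rank): (7,G1,1), (9,G1,2), (12,G1,3), (13,G2,4), (14,G3,5), (15,G2,6), (16,G3,7), (20,G1,8.5), (20,G2,8.5), (22,G3,10), (24,G2,11.5), (24,G3,11.5), (25,G1,13), (26,G2,14.5), (26,G3,14.5)
Step 2: Sum ranks within each group.
R_1 = 27.5 (n_1 = 5)
R_2 = 44.5 (n_2 = 5)
R_3 = 48 (n_3 = 5)
Step 3: H = 12/(N(N+1)) * sum(R_i^2/n_i) - 3(N+1)
     = 12/(15*16) * (27.5^2/5 + 44.5^2/5 + 48^2/5) - 3*16
     = 0.050000 * 1008.1 - 48
     = 2.405000.
Step 4: Ties present; correction factor C = 1 - 18/(15^3 - 15) = 0.994643. Corrected H = 2.405000 / 0.994643 = 2.417953.
Step 5: Under H0, H ~ chi^2(2); p-value = 0.298503.
Step 6: alpha = 0.1. fail to reject H0.

H = 2.4180, df = 2, p = 0.298503, fail to reject H0.


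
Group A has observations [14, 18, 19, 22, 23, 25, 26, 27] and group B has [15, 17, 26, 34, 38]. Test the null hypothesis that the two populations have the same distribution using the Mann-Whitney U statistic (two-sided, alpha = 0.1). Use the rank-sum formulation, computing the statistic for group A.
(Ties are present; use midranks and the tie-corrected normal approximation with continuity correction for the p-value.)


Step 1: Combine and sort all 13 observations; assign midranks.
sorted (value, group): (14,X), (15,Y), (17,Y), (18,X), (19,X), (22,X), (23,X), (25,X), (26,X), (26,Y), (27,X), (34,Y), (38,Y)
ranks: 14->1, 15->2, 17->3, 18->4, 19->5, 22->6, 23->7, 25->8, 26->9.5, 26->9.5, 27->11, 34->12, 38->13
Step 2: Rank sum for X: R1 = 1 + 4 + 5 + 6 + 7 + 8 + 9.5 + 11 = 51.5.
Step 3: U_X = R1 - n1(n1+1)/2 = 51.5 - 8*9/2 = 51.5 - 36 = 15.5.
       U_Y = n1*n2 - U_X = 40 - 15.5 = 24.5.
Step 4: Ties are present, so use the tie-corrected normal approximation (with continuity correction) for the p-value.
Step 5: p-value = 0.557643; compare to alpha = 0.1. fail to reject H0.

U_X = 15.5, p = 0.557643, fail to reject H0 at alpha = 0.1.


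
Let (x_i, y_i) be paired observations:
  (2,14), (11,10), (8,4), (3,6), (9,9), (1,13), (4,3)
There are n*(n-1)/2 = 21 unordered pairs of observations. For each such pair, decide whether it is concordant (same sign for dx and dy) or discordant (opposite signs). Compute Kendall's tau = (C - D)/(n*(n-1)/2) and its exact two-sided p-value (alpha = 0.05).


Step 1: Enumerate the 21 unordered pairs (i,j) with i<j and classify each by sign(x_j-x_i) * sign(y_j-y_i).
  (1,2):dx=+9,dy=-4->D; (1,3):dx=+6,dy=-10->D; (1,4):dx=+1,dy=-8->D; (1,5):dx=+7,dy=-5->D
  (1,6):dx=-1,dy=-1->C; (1,7):dx=+2,dy=-11->D; (2,3):dx=-3,dy=-6->C; (2,4):dx=-8,dy=-4->C
  (2,5):dx=-2,dy=-1->C; (2,6):dx=-10,dy=+3->D; (2,7):dx=-7,dy=-7->C; (3,4):dx=-5,dy=+2->D
  (3,5):dx=+1,dy=+5->C; (3,6):dx=-7,dy=+9->D; (3,7):dx=-4,dy=-1->C; (4,5):dx=+6,dy=+3->C
  (4,6):dx=-2,dy=+7->D; (4,7):dx=+1,dy=-3->D; (5,6):dx=-8,dy=+4->D; (5,7):dx=-5,dy=-6->C
  (6,7):dx=+3,dy=-10->D
Step 2: C = 9, D = 12, total pairs = 21.
Step 3: tau = (C - D)/(n(n-1)/2) = (9 - 12)/21 = -0.142857.
Step 4: Exact two-sided p-value (enumerate n! = 5040 permutations of y under H0): p = 0.772619.
Step 5: alpha = 0.05. fail to reject H0.

tau_b = -0.1429 (C=9, D=12), p = 0.772619, fail to reject H0.


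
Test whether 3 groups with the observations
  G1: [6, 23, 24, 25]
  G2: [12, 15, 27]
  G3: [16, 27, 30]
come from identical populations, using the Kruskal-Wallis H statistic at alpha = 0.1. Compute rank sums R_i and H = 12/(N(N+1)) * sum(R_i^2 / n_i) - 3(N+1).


Step 1: Combine all N = 10 observations and assign midranks.
sorted (value, group, rank): (6,G1,1), (12,G2,2), (15,G2,3), (16,G3,4), (23,G1,5), (24,G1,6), (25,G1,7), (27,G2,8.5), (27,G3,8.5), (30,G3,10)
Step 2: Sum ranks within each group.
R_1 = 19 (n_1 = 4)
R_2 = 13.5 (n_2 = 3)
R_3 = 22.5 (n_3 = 3)
Step 3: H = 12/(N(N+1)) * sum(R_i^2/n_i) - 3(N+1)
     = 12/(10*11) * (19^2/4 + 13.5^2/3 + 22.5^2/3) - 3*11
     = 0.109091 * 319.75 - 33
     = 1.881818.
Step 4: Ties present; correction factor C = 1 - 6/(10^3 - 10) = 0.993939. Corrected H = 1.881818 / 0.993939 = 1.893293.
Step 5: Under H0, H ~ chi^2(2); p-value = 0.388040.
Step 6: alpha = 0.1. fail to reject H0.

H = 1.8933, df = 2, p = 0.388040, fail to reject H0.


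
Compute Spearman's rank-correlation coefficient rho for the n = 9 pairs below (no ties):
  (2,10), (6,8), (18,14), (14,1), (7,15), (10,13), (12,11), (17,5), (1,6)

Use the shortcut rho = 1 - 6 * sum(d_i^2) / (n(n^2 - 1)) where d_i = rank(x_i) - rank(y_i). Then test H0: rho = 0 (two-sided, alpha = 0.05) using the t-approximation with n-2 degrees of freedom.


Step 1: Rank x and y separately (midranks; no ties here).
rank(x): 2->2, 6->3, 18->9, 14->7, 7->4, 10->5, 12->6, 17->8, 1->1
rank(y): 10->5, 8->4, 14->8, 1->1, 15->9, 13->7, 11->6, 5->2, 6->3
Step 2: d_i = R_x(i) - R_y(i); compute d_i^2.
  (2-5)^2=9, (3-4)^2=1, (9-8)^2=1, (7-1)^2=36, (4-9)^2=25, (5-7)^2=4, (6-6)^2=0, (8-2)^2=36, (1-3)^2=4
sum(d^2) = 116.
Step 3: rho = 1 - 6*116 / (9*(9^2 - 1)) = 1 - 696/720 = 0.033333.
Step 4: Under H0, t = rho * sqrt((n-2)/(1-rho^2)) = 0.0882 ~ t(7).
Step 5: Two-sided p-value from the t-distribution with 7 df = 0.932157.
Step 6: alpha = 0.05. fail to reject H0.

rho = 0.0333, p = 0.932157, fail to reject H0 at alpha = 0.05.


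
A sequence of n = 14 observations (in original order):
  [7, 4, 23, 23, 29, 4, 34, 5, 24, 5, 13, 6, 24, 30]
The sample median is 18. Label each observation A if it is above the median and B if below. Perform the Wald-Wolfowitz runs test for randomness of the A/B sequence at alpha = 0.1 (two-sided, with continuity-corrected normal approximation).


Step 1: Compute median = 18; label A = above, B = below.
Labels in order: BBAAABABABBBAA  (n_A = 7, n_B = 7)
Step 2: Count runs R = 8.
Step 3: Under H0 (random ordering), E[R] = 2*n_A*n_B/(n_A+n_B) + 1 = 2*7*7/14 + 1 = 8.0000.
        Var[R] = 2*n_A*n_B*(2*n_A*n_B - n_A - n_B) / ((n_A+n_B)^2 * (n_A+n_B-1)) = 8232/2548 = 3.2308.
        SD[R] = 1.7974.
Step 4: R = E[R], so z = 0 with no continuity correction.
Step 5: Two-sided p-value via normal approximation = 2*(1 - Phi(|z|)) = 1.000000.
Step 6: alpha = 0.1. fail to reject H0.

R = 8, z = 0.0000, p = 1.000000, fail to reject H0.


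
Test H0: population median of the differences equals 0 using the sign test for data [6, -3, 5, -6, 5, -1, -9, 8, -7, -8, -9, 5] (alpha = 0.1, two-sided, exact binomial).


Step 1: Discard zero differences. Original n = 12; n_eff = number of nonzero differences = 12.
Nonzero differences (with sign): +6, -3, +5, -6, +5, -1, -9, +8, -7, -8, -9, +5
Step 2: Count signs: positive = 5, negative = 7.
Step 3: Under H0: P(positive) = 0.5, so the number of positives S ~ Bin(12, 0.5).
Step 4: Two-sided exact p-value = sum of Bin(12,0.5) probabilities at or below the observed probability = 0.774414.
Step 5: alpha = 0.1. fail to reject H0.

n_eff = 12, pos = 5, neg = 7, p = 0.774414, fail to reject H0.


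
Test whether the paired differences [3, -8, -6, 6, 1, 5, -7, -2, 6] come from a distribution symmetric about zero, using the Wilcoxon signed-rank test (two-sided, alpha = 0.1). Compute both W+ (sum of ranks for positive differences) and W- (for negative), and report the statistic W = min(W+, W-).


Step 1: Drop any zero differences (none here) and take |d_i|.
|d| = [3, 8, 6, 6, 1, 5, 7, 2, 6]
Step 2: Midrank |d_i| (ties get averaged ranks).
ranks: |3|->3, |8|->9, |6|->6, |6|->6, |1|->1, |5|->4, |7|->8, |2|->2, |6|->6
Step 3: Attach original signs; sum ranks with positive sign and with negative sign.
W+ = 3 + 6 + 1 + 4 + 6 = 20
W- = 9 + 6 + 8 + 2 = 25
(Check: W+ + W- = 45 should equal n(n+1)/2 = 45.)
Step 4: Test statistic W = min(W+, W-) = 20.
Step 5: Ties in |d|, so use the tie-corrected normal approximation.
        E[W] = n(n+1)/4 = 9*10/4 = 22.5.
        Tie groups: |d|=6 (t=3); sum(t^3 - t) = 24.
        Var[W] = n(n+1)(2n+1)/24 - sum(t^3-t)/48 = 1710/24 - 24/48 = 70.75.
        z = (W - E[W]) / sqrt(Var[W]) = (20 - 22.5) / 8.4113 = -0.2972.
        Two-sided p = 2*Phi(z) = 0.766299.
Step 6: alpha = 0.1. fail to reject H0.

W+ = 20, W- = 25, W = min = 20, p = 0.766299, fail to reject H0.


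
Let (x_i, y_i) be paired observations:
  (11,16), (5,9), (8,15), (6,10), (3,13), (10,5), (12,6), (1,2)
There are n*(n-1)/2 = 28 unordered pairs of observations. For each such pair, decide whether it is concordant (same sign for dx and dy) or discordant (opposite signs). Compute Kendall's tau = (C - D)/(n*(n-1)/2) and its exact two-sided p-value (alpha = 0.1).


Step 1: Enumerate the 28 unordered pairs (i,j) with i<j and classify each by sign(x_j-x_i) * sign(y_j-y_i).
  (1,2):dx=-6,dy=-7->C; (1,3):dx=-3,dy=-1->C; (1,4):dx=-5,dy=-6->C; (1,5):dx=-8,dy=-3->C
  (1,6):dx=-1,dy=-11->C; (1,7):dx=+1,dy=-10->D; (1,8):dx=-10,dy=-14->C; (2,3):dx=+3,dy=+6->C
  (2,4):dx=+1,dy=+1->C; (2,5):dx=-2,dy=+4->D; (2,6):dx=+5,dy=-4->D; (2,7):dx=+7,dy=-3->D
  (2,8):dx=-4,dy=-7->C; (3,4):dx=-2,dy=-5->C; (3,5):dx=-5,dy=-2->C; (3,6):dx=+2,dy=-10->D
  (3,7):dx=+4,dy=-9->D; (3,8):dx=-7,dy=-13->C; (4,5):dx=-3,dy=+3->D; (4,6):dx=+4,dy=-5->D
  (4,7):dx=+6,dy=-4->D; (4,8):dx=-5,dy=-8->C; (5,6):dx=+7,dy=-8->D; (5,7):dx=+9,dy=-7->D
  (5,8):dx=-2,dy=-11->C; (6,7):dx=+2,dy=+1->C; (6,8):dx=-9,dy=-3->C; (7,8):dx=-11,dy=-4->C
Step 2: C = 17, D = 11, total pairs = 28.
Step 3: tau = (C - D)/(n(n-1)/2) = (17 - 11)/28 = 0.214286.
Step 4: Exact two-sided p-value (enumerate n! = 40320 permutations of y under H0): p = 0.548413.
Step 5: alpha = 0.1. fail to reject H0.

tau_b = 0.2143 (C=17, D=11), p = 0.548413, fail to reject H0.


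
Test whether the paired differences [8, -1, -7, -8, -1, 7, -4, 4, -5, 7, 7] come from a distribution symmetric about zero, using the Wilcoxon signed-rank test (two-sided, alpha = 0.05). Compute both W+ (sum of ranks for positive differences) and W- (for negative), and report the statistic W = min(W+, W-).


Step 1: Drop any zero differences (none here) and take |d_i|.
|d| = [8, 1, 7, 8, 1, 7, 4, 4, 5, 7, 7]
Step 2: Midrank |d_i| (ties get averaged ranks).
ranks: |8|->10.5, |1|->1.5, |7|->7.5, |8|->10.5, |1|->1.5, |7|->7.5, |4|->3.5, |4|->3.5, |5|->5, |7|->7.5, |7|->7.5
Step 3: Attach original signs; sum ranks with positive sign and with negative sign.
W+ = 10.5 + 7.5 + 3.5 + 7.5 + 7.5 = 36.5
W- = 1.5 + 7.5 + 10.5 + 1.5 + 3.5 + 5 = 29.5
(Check: W+ + W- = 66 should equal n(n+1)/2 = 66.)
Step 4: Test statistic W = min(W+, W-) = 29.5.
Step 5: Ties in |d|, so use the tie-corrected normal approximation.
        E[W] = n(n+1)/4 = 11*12/4 = 33.
        Tie groups: |d|=1 (t=2), |d|=4 (t=2), |d|=7 (t=4), |d|=8 (t=2); sum(t^3 - t) = 78.
        Var[W] = n(n+1)(2n+1)/24 - sum(t^3-t)/48 = 3036/24 - 78/48 = 124.875.
        z = (W - E[W]) / sqrt(Var[W]) = (29.5 - 33) / 11.1747 = -0.3132.
        Two-sided p = 2*Phi(z) = 0.754124.
Step 6: alpha = 0.05. fail to reject H0.

W+ = 36.5, W- = 29.5, W = min = 29.5, p = 0.754124, fail to reject H0.


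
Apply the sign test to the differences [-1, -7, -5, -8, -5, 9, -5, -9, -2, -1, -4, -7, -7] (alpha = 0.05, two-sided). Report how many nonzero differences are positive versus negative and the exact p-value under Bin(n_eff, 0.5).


Step 1: Discard zero differences. Original n = 13; n_eff = number of nonzero differences = 13.
Nonzero differences (with sign): -1, -7, -5, -8, -5, +9, -5, -9, -2, -1, -4, -7, -7
Step 2: Count signs: positive = 1, negative = 12.
Step 3: Under H0: P(positive) = 0.5, so the number of positives S ~ Bin(13, 0.5).
Step 4: Two-sided exact p-value = sum of Bin(13,0.5) probabilities at or below the observed probability = 0.003418.
Step 5: alpha = 0.05. reject H0.

n_eff = 13, pos = 1, neg = 12, p = 0.003418, reject H0.


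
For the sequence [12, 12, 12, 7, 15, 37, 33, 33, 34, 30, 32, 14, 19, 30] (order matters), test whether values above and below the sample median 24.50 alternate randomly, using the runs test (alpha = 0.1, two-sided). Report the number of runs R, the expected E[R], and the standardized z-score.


Step 1: Compute median = 24.50; label A = above, B = below.
Labels in order: BBBBBAAAAAABBA  (n_A = 7, n_B = 7)
Step 2: Count runs R = 4.
Step 3: Under H0 (random ordering), E[R] = 2*n_A*n_B/(n_A+n_B) + 1 = 2*7*7/14 + 1 = 8.0000.
        Var[R] = 2*n_A*n_B*(2*n_A*n_B - n_A - n_B) / ((n_A+n_B)^2 * (n_A+n_B-1)) = 8232/2548 = 3.2308.
        SD[R] = 1.7974.
Step 4: Continuity-corrected z = (R + 0.5 - E[R]) / SD[R] = (4 + 0.5 - 8.0000) / 1.7974 = -1.9472.
Step 5: Two-sided p-value via normal approximation = 2*(1 - Phi(|z|)) = 0.051508.
Step 6: alpha = 0.1. reject H0.

R = 4, z = -1.9472, p = 0.051508, reject H0.


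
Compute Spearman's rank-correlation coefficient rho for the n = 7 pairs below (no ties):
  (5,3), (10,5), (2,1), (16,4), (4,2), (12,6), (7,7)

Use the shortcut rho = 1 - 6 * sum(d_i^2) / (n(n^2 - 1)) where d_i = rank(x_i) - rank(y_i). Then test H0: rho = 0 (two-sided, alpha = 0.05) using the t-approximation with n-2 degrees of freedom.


Step 1: Rank x and y separately (midranks; no ties here).
rank(x): 5->3, 10->5, 2->1, 16->7, 4->2, 12->6, 7->4
rank(y): 3->3, 5->5, 1->1, 4->4, 2->2, 6->6, 7->7
Step 2: d_i = R_x(i) - R_y(i); compute d_i^2.
  (3-3)^2=0, (5-5)^2=0, (1-1)^2=0, (7-4)^2=9, (2-2)^2=0, (6-6)^2=0, (4-7)^2=9
sum(d^2) = 18.
Step 3: rho = 1 - 6*18 / (7*(7^2 - 1)) = 1 - 108/336 = 0.678571.
Step 4: Under H0, t = rho * sqrt((n-2)/(1-rho^2)) = 2.0657 ~ t(5).
Step 5: Two-sided p-value from the t-distribution with 5 df = 0.093750.
Step 6: alpha = 0.05. fail to reject H0.

rho = 0.6786, p = 0.093750, fail to reject H0 at alpha = 0.05.


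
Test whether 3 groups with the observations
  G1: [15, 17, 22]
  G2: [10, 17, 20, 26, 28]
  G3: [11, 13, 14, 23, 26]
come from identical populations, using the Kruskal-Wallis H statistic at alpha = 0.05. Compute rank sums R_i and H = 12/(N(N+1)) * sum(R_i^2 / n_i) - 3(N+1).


Step 1: Combine all N = 13 observations and assign midranks.
sorted (value, group, rank): (10,G2,1), (11,G3,2), (13,G3,3), (14,G3,4), (15,G1,5), (17,G1,6.5), (17,G2,6.5), (20,G2,8), (22,G1,9), (23,G3,10), (26,G2,11.5), (26,G3,11.5), (28,G2,13)
Step 2: Sum ranks within each group.
R_1 = 20.5 (n_1 = 3)
R_2 = 40 (n_2 = 5)
R_3 = 30.5 (n_3 = 5)
Step 3: H = 12/(N(N+1)) * sum(R_i^2/n_i) - 3(N+1)
     = 12/(13*14) * (20.5^2/3 + 40^2/5 + 30.5^2/5) - 3*14
     = 0.065934 * 646.133 - 42
     = 0.602198.
Step 4: Ties present; correction factor C = 1 - 12/(13^3 - 13) = 0.994505. Corrected H = 0.602198 / 0.994505 = 0.605525.
Step 5: Under H0, H ~ chi^2(2); p-value = 0.738775.
Step 6: alpha = 0.05. fail to reject H0.

H = 0.6055, df = 2, p = 0.738775, fail to reject H0.


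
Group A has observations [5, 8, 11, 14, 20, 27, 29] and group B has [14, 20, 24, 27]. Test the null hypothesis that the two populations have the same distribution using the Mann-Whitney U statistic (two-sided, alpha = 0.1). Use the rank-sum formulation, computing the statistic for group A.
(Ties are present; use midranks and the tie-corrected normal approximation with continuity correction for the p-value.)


Step 1: Combine and sort all 11 observations; assign midranks.
sorted (value, group): (5,X), (8,X), (11,X), (14,X), (14,Y), (20,X), (20,Y), (24,Y), (27,X), (27,Y), (29,X)
ranks: 5->1, 8->2, 11->3, 14->4.5, 14->4.5, 20->6.5, 20->6.5, 24->8, 27->9.5, 27->9.5, 29->11
Step 2: Rank sum for X: R1 = 1 + 2 + 3 + 4.5 + 6.5 + 9.5 + 11 = 37.5.
Step 3: U_X = R1 - n1(n1+1)/2 = 37.5 - 7*8/2 = 37.5 - 28 = 9.5.
       U_Y = n1*n2 - U_X = 28 - 9.5 = 18.5.
Step 4: Ties are present, so use the tie-corrected normal approximation (with continuity correction) for the p-value.
Step 5: p-value = 0.446576; compare to alpha = 0.1. fail to reject H0.

U_X = 9.5, p = 0.446576, fail to reject H0 at alpha = 0.1.


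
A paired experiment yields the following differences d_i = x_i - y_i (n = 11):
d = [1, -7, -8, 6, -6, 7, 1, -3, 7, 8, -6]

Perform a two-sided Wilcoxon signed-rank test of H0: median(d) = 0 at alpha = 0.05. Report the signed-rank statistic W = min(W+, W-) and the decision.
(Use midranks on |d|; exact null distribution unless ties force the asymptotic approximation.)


Step 1: Drop any zero differences (none here) and take |d_i|.
|d| = [1, 7, 8, 6, 6, 7, 1, 3, 7, 8, 6]
Step 2: Midrank |d_i| (ties get averaged ranks).
ranks: |1|->1.5, |7|->8, |8|->10.5, |6|->5, |6|->5, |7|->8, |1|->1.5, |3|->3, |7|->8, |8|->10.5, |6|->5
Step 3: Attach original signs; sum ranks with positive sign and with negative sign.
W+ = 1.5 + 5 + 8 + 1.5 + 8 + 10.5 = 34.5
W- = 8 + 10.5 + 5 + 3 + 5 = 31.5
(Check: W+ + W- = 66 should equal n(n+1)/2 = 66.)
Step 4: Test statistic W = min(W+, W-) = 31.5.
Step 5: Ties in |d|, so use the tie-corrected normal approximation.
        E[W] = n(n+1)/4 = 11*12/4 = 33.
        Tie groups: |d|=1 (t=2), |d|=6 (t=3), |d|=7 (t=3), |d|=8 (t=2); sum(t^3 - t) = 60.
        Var[W] = n(n+1)(2n+1)/24 - sum(t^3-t)/48 = 3036/24 - 60/48 = 125.25.
        z = (W - E[W]) / sqrt(Var[W]) = (31.5 - 33) / 11.1915 = -0.1340.
        Two-sided p = 2*Phi(z) = 0.893379.
Step 6: alpha = 0.05. fail to reject H0.

W+ = 34.5, W- = 31.5, W = min = 31.5, p = 0.893379, fail to reject H0.


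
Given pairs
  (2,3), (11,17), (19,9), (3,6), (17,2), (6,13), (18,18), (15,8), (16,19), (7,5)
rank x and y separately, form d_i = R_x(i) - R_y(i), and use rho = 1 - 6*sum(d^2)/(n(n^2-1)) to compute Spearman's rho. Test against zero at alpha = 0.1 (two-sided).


Step 1: Rank x and y separately (midranks; no ties here).
rank(x): 2->1, 11->5, 19->10, 3->2, 17->8, 6->3, 18->9, 15->6, 16->7, 7->4
rank(y): 3->2, 17->8, 9->6, 6->4, 2->1, 13->7, 18->9, 8->5, 19->10, 5->3
Step 2: d_i = R_x(i) - R_y(i); compute d_i^2.
  (1-2)^2=1, (5-8)^2=9, (10-6)^2=16, (2-4)^2=4, (8-1)^2=49, (3-7)^2=16, (9-9)^2=0, (6-5)^2=1, (7-10)^2=9, (4-3)^2=1
sum(d^2) = 106.
Step 3: rho = 1 - 6*106 / (10*(10^2 - 1)) = 1 - 636/990 = 0.357576.
Step 4: Under H0, t = rho * sqrt((n-2)/(1-rho^2)) = 1.0830 ~ t(8).
Step 5: Two-sided p-value from the t-distribution with 8 df = 0.310376.
Step 6: alpha = 0.1. fail to reject H0.

rho = 0.3576, p = 0.310376, fail to reject H0 at alpha = 0.1.


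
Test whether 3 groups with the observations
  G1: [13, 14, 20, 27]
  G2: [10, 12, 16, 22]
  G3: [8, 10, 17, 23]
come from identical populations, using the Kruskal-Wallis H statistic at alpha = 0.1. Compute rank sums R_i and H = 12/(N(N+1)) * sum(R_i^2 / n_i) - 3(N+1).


Step 1: Combine all N = 12 observations and assign midranks.
sorted (value, group, rank): (8,G3,1), (10,G2,2.5), (10,G3,2.5), (12,G2,4), (13,G1,5), (14,G1,6), (16,G2,7), (17,G3,8), (20,G1,9), (22,G2,10), (23,G3,11), (27,G1,12)
Step 2: Sum ranks within each group.
R_1 = 32 (n_1 = 4)
R_2 = 23.5 (n_2 = 4)
R_3 = 22.5 (n_3 = 4)
Step 3: H = 12/(N(N+1)) * sum(R_i^2/n_i) - 3(N+1)
     = 12/(12*13) * (32^2/4 + 23.5^2/4 + 22.5^2/4) - 3*13
     = 0.076923 * 520.625 - 39
     = 1.048077.
Step 4: Ties present; correction factor C = 1 - 6/(12^3 - 12) = 0.996503. Corrected H = 1.048077 / 0.996503 = 1.051754.
Step 5: Under H0, H ~ chi^2(2); p-value = 0.591037.
Step 6: alpha = 0.1. fail to reject H0.

H = 1.0518, df = 2, p = 0.591037, fail to reject H0.


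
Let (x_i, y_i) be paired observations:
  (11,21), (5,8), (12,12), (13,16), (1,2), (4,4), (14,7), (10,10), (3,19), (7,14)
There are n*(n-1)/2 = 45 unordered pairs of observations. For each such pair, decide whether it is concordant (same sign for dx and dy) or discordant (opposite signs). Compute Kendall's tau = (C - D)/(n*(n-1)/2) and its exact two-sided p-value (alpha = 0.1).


Step 1: Enumerate the 45 unordered pairs (i,j) with i<j and classify each by sign(x_j-x_i) * sign(y_j-y_i).
  (1,2):dx=-6,dy=-13->C; (1,3):dx=+1,dy=-9->D; (1,4):dx=+2,dy=-5->D; (1,5):dx=-10,dy=-19->C
  (1,6):dx=-7,dy=-17->C; (1,7):dx=+3,dy=-14->D; (1,8):dx=-1,dy=-11->C; (1,9):dx=-8,dy=-2->C
  (1,10):dx=-4,dy=-7->C; (2,3):dx=+7,dy=+4->C; (2,4):dx=+8,dy=+8->C; (2,5):dx=-4,dy=-6->C
  (2,6):dx=-1,dy=-4->C; (2,7):dx=+9,dy=-1->D; (2,8):dx=+5,dy=+2->C; (2,9):dx=-2,dy=+11->D
  (2,10):dx=+2,dy=+6->C; (3,4):dx=+1,dy=+4->C; (3,5):dx=-11,dy=-10->C; (3,6):dx=-8,dy=-8->C
  (3,7):dx=+2,dy=-5->D; (3,8):dx=-2,dy=-2->C; (3,9):dx=-9,dy=+7->D; (3,10):dx=-5,dy=+2->D
  (4,5):dx=-12,dy=-14->C; (4,6):dx=-9,dy=-12->C; (4,7):dx=+1,dy=-9->D; (4,8):dx=-3,dy=-6->C
  (4,9):dx=-10,dy=+3->D; (4,10):dx=-6,dy=-2->C; (5,6):dx=+3,dy=+2->C; (5,7):dx=+13,dy=+5->C
  (5,8):dx=+9,dy=+8->C; (5,9):dx=+2,dy=+17->C; (5,10):dx=+6,dy=+12->C; (6,7):dx=+10,dy=+3->C
  (6,8):dx=+6,dy=+6->C; (6,9):dx=-1,dy=+15->D; (6,10):dx=+3,dy=+10->C; (7,8):dx=-4,dy=+3->D
  (7,9):dx=-11,dy=+12->D; (7,10):dx=-7,dy=+7->D; (8,9):dx=-7,dy=+9->D; (8,10):dx=-3,dy=+4->D
  (9,10):dx=+4,dy=-5->D
Step 2: C = 28, D = 17, total pairs = 45.
Step 3: tau = (C - D)/(n(n-1)/2) = (28 - 17)/45 = 0.244444.
Step 4: Exact two-sided p-value (enumerate n! = 3628800 permutations of y under H0): p = 0.380720.
Step 5: alpha = 0.1. fail to reject H0.

tau_b = 0.2444 (C=28, D=17), p = 0.380720, fail to reject H0.


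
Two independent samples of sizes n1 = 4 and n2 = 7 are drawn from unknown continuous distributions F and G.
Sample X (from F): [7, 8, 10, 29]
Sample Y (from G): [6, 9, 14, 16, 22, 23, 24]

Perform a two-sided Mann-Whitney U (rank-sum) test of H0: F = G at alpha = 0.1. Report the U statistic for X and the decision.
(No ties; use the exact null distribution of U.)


Step 1: Combine and sort all 11 observations; assign midranks.
sorted (value, group): (6,Y), (7,X), (8,X), (9,Y), (10,X), (14,Y), (16,Y), (22,Y), (23,Y), (24,Y), (29,X)
ranks: 6->1, 7->2, 8->3, 9->4, 10->5, 14->6, 16->7, 22->8, 23->9, 24->10, 29->11
Step 2: Rank sum for X: R1 = 2 + 3 + 5 + 11 = 21.
Step 3: U_X = R1 - n1(n1+1)/2 = 21 - 4*5/2 = 21 - 10 = 11.
       U_Y = n1*n2 - U_X = 28 - 11 = 17.
Step 4: No ties, so the exact null distribution of U (based on enumerating the C(11,4) = 330 equally likely rank assignments) gives the two-sided p-value.
Step 5: p-value = 0.648485; compare to alpha = 0.1. fail to reject H0.

U_X = 11, p = 0.648485, fail to reject H0 at alpha = 0.1.


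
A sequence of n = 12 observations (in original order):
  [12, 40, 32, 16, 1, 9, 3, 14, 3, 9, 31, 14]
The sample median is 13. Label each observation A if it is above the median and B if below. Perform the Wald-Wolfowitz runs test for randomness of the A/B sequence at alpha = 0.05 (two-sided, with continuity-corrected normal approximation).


Step 1: Compute median = 13; label A = above, B = below.
Labels in order: BAAABBBABBAA  (n_A = 6, n_B = 6)
Step 2: Count runs R = 6.
Step 3: Under H0 (random ordering), E[R] = 2*n_A*n_B/(n_A+n_B) + 1 = 2*6*6/12 + 1 = 7.0000.
        Var[R] = 2*n_A*n_B*(2*n_A*n_B - n_A - n_B) / ((n_A+n_B)^2 * (n_A+n_B-1)) = 4320/1584 = 2.7273.
        SD[R] = 1.6514.
Step 4: Continuity-corrected z = (R + 0.5 - E[R]) / SD[R] = (6 + 0.5 - 7.0000) / 1.6514 = -0.3028.
Step 5: Two-sided p-value via normal approximation = 2*(1 - Phi(|z|)) = 0.762069.
Step 6: alpha = 0.05. fail to reject H0.

R = 6, z = -0.3028, p = 0.762069, fail to reject H0.


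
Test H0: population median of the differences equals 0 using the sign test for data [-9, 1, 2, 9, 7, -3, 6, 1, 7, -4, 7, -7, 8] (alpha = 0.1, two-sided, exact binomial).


Step 1: Discard zero differences. Original n = 13; n_eff = number of nonzero differences = 13.
Nonzero differences (with sign): -9, +1, +2, +9, +7, -3, +6, +1, +7, -4, +7, -7, +8
Step 2: Count signs: positive = 9, negative = 4.
Step 3: Under H0: P(positive) = 0.5, so the number of positives S ~ Bin(13, 0.5).
Step 4: Two-sided exact p-value = sum of Bin(13,0.5) probabilities at or below the observed probability = 0.266846.
Step 5: alpha = 0.1. fail to reject H0.

n_eff = 13, pos = 9, neg = 4, p = 0.266846, fail to reject H0.


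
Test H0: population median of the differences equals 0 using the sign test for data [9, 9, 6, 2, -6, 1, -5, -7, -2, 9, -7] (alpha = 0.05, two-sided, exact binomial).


Step 1: Discard zero differences. Original n = 11; n_eff = number of nonzero differences = 11.
Nonzero differences (with sign): +9, +9, +6, +2, -6, +1, -5, -7, -2, +9, -7
Step 2: Count signs: positive = 6, negative = 5.
Step 3: Under H0: P(positive) = 0.5, so the number of positives S ~ Bin(11, 0.5).
Step 4: Two-sided exact p-value = sum of Bin(11,0.5) probabilities at or below the observed probability = 1.000000.
Step 5: alpha = 0.05. fail to reject H0.

n_eff = 11, pos = 6, neg = 5, p = 1.000000, fail to reject H0.


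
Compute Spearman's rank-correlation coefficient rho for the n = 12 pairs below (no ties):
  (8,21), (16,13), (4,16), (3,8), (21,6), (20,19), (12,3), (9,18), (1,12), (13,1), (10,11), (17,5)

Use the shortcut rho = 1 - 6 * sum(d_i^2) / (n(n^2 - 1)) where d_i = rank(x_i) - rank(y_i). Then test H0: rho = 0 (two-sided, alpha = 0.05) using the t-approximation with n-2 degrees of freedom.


Step 1: Rank x and y separately (midranks; no ties here).
rank(x): 8->4, 16->9, 4->3, 3->2, 21->12, 20->11, 12->7, 9->5, 1->1, 13->8, 10->6, 17->10
rank(y): 21->12, 13->8, 16->9, 8->5, 6->4, 19->11, 3->2, 18->10, 12->7, 1->1, 11->6, 5->3
Step 2: d_i = R_x(i) - R_y(i); compute d_i^2.
  (4-12)^2=64, (9-8)^2=1, (3-9)^2=36, (2-5)^2=9, (12-4)^2=64, (11-11)^2=0, (7-2)^2=25, (5-10)^2=25, (1-7)^2=36, (8-1)^2=49, (6-6)^2=0, (10-3)^2=49
sum(d^2) = 358.
Step 3: rho = 1 - 6*358 / (12*(12^2 - 1)) = 1 - 2148/1716 = -0.251748.
Step 4: Under H0, t = rho * sqrt((n-2)/(1-rho^2)) = -0.8226 ~ t(10).
Step 5: Two-sided p-value from the t-distribution with 10 df = 0.429919.
Step 6: alpha = 0.05. fail to reject H0.

rho = -0.2517, p = 0.429919, fail to reject H0 at alpha = 0.05.


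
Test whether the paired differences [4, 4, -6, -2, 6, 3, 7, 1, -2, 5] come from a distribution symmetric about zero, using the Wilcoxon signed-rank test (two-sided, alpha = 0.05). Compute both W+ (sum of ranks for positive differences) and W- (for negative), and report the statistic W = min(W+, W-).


Step 1: Drop any zero differences (none here) and take |d_i|.
|d| = [4, 4, 6, 2, 6, 3, 7, 1, 2, 5]
Step 2: Midrank |d_i| (ties get averaged ranks).
ranks: |4|->5.5, |4|->5.5, |6|->8.5, |2|->2.5, |6|->8.5, |3|->4, |7|->10, |1|->1, |2|->2.5, |5|->7
Step 3: Attach original signs; sum ranks with positive sign and with negative sign.
W+ = 5.5 + 5.5 + 8.5 + 4 + 10 + 1 + 7 = 41.5
W- = 8.5 + 2.5 + 2.5 = 13.5
(Check: W+ + W- = 55 should equal n(n+1)/2 = 55.)
Step 4: Test statistic W = min(W+, W-) = 13.5.
Step 5: Ties in |d|, so use the tie-corrected normal approximation.
        E[W] = n(n+1)/4 = 10*11/4 = 27.5.
        Tie groups: |d|=2 (t=2), |d|=4 (t=2), |d|=6 (t=2); sum(t^3 - t) = 18.
        Var[W] = n(n+1)(2n+1)/24 - sum(t^3-t)/48 = 2310/24 - 18/48 = 95.875.
        z = (W - E[W]) / sqrt(Var[W]) = (13.5 - 27.5) / 9.7916 = -1.4298.
        Two-sided p = 2*Phi(z) = 0.152774.
Step 6: alpha = 0.05. fail to reject H0.

W+ = 41.5, W- = 13.5, W = min = 13.5, p = 0.152774, fail to reject H0.


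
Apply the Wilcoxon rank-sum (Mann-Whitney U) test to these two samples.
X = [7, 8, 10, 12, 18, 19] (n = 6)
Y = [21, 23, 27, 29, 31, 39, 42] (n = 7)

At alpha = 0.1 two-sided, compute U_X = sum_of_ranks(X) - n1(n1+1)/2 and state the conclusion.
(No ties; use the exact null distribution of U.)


Step 1: Combine and sort all 13 observations; assign midranks.
sorted (value, group): (7,X), (8,X), (10,X), (12,X), (18,X), (19,X), (21,Y), (23,Y), (27,Y), (29,Y), (31,Y), (39,Y), (42,Y)
ranks: 7->1, 8->2, 10->3, 12->4, 18->5, 19->6, 21->7, 23->8, 27->9, 29->10, 31->11, 39->12, 42->13
Step 2: Rank sum for X: R1 = 1 + 2 + 3 + 4 + 5 + 6 = 21.
Step 3: U_X = R1 - n1(n1+1)/2 = 21 - 6*7/2 = 21 - 21 = 0.
       U_Y = n1*n2 - U_X = 42 - 0 = 42.
Step 4: No ties, so the exact null distribution of U (based on enumerating the C(13,6) = 1716 equally likely rank assignments) gives the two-sided p-value.
Step 5: p-value = 0.001166; compare to alpha = 0.1. reject H0.

U_X = 0, p = 0.001166, reject H0 at alpha = 0.1.


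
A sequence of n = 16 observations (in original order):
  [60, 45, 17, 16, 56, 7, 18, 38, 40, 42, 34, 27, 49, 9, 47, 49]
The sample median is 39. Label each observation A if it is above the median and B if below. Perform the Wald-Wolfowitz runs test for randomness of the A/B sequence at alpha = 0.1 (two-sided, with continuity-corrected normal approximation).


Step 1: Compute median = 39; label A = above, B = below.
Labels in order: AABBABBBAABBABAA  (n_A = 8, n_B = 8)
Step 2: Count runs R = 9.
Step 3: Under H0 (random ordering), E[R] = 2*n_A*n_B/(n_A+n_B) + 1 = 2*8*8/16 + 1 = 9.0000.
        Var[R] = 2*n_A*n_B*(2*n_A*n_B - n_A - n_B) / ((n_A+n_B)^2 * (n_A+n_B-1)) = 14336/3840 = 3.7333.
        SD[R] = 1.9322.
Step 4: R = E[R], so z = 0 with no continuity correction.
Step 5: Two-sided p-value via normal approximation = 2*(1 - Phi(|z|)) = 1.000000.
Step 6: alpha = 0.1. fail to reject H0.

R = 9, z = 0.0000, p = 1.000000, fail to reject H0.


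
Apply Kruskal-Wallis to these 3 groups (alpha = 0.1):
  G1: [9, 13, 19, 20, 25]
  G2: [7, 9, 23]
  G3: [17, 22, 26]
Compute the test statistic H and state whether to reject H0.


Step 1: Combine all N = 11 observations and assign midranks.
sorted (value, group, rank): (7,G2,1), (9,G1,2.5), (9,G2,2.5), (13,G1,4), (17,G3,5), (19,G1,6), (20,G1,7), (22,G3,8), (23,G2,9), (25,G1,10), (26,G3,11)
Step 2: Sum ranks within each group.
R_1 = 29.5 (n_1 = 5)
R_2 = 12.5 (n_2 = 3)
R_3 = 24 (n_3 = 3)
Step 3: H = 12/(N(N+1)) * sum(R_i^2/n_i) - 3(N+1)
     = 12/(11*12) * (29.5^2/5 + 12.5^2/3 + 24^2/3) - 3*12
     = 0.090909 * 418.133 - 36
     = 2.012121.
Step 4: Ties present; correction factor C = 1 - 6/(11^3 - 11) = 0.995455. Corrected H = 2.012121 / 0.995455 = 2.021309.
Step 5: Under H0, H ~ chi^2(2); p-value = 0.363981.
Step 6: alpha = 0.1. fail to reject H0.

H = 2.0213, df = 2, p = 0.363981, fail to reject H0.


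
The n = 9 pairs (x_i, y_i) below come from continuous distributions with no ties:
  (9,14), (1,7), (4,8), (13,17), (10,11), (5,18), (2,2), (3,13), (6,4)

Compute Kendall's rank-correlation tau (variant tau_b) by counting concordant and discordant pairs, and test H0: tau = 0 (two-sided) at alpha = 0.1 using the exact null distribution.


Step 1: Enumerate the 36 unordered pairs (i,j) with i<j and classify each by sign(x_j-x_i) * sign(y_j-y_i).
  (1,2):dx=-8,dy=-7->C; (1,3):dx=-5,dy=-6->C; (1,4):dx=+4,dy=+3->C; (1,5):dx=+1,dy=-3->D
  (1,6):dx=-4,dy=+4->D; (1,7):dx=-7,dy=-12->C; (1,8):dx=-6,dy=-1->C; (1,9):dx=-3,dy=-10->C
  (2,3):dx=+3,dy=+1->C; (2,4):dx=+12,dy=+10->C; (2,5):dx=+9,dy=+4->C; (2,6):dx=+4,dy=+11->C
  (2,7):dx=+1,dy=-5->D; (2,8):dx=+2,dy=+6->C; (2,9):dx=+5,dy=-3->D; (3,4):dx=+9,dy=+9->C
  (3,5):dx=+6,dy=+3->C; (3,6):dx=+1,dy=+10->C; (3,7):dx=-2,dy=-6->C; (3,8):dx=-1,dy=+5->D
  (3,9):dx=+2,dy=-4->D; (4,5):dx=-3,dy=-6->C; (4,6):dx=-8,dy=+1->D; (4,7):dx=-11,dy=-15->C
  (4,8):dx=-10,dy=-4->C; (4,9):dx=-7,dy=-13->C; (5,6):dx=-5,dy=+7->D; (5,7):dx=-8,dy=-9->C
  (5,8):dx=-7,dy=+2->D; (5,9):dx=-4,dy=-7->C; (6,7):dx=-3,dy=-16->C; (6,8):dx=-2,dy=-5->C
  (6,9):dx=+1,dy=-14->D; (7,8):dx=+1,dy=+11->C; (7,9):dx=+4,dy=+2->C; (8,9):dx=+3,dy=-9->D
Step 2: C = 25, D = 11, total pairs = 36.
Step 3: tau = (C - D)/(n(n-1)/2) = (25 - 11)/36 = 0.388889.
Step 4: Exact two-sided p-value (enumerate n! = 362880 permutations of y under H0): p = 0.180181.
Step 5: alpha = 0.1. fail to reject H0.

tau_b = 0.3889 (C=25, D=11), p = 0.180181, fail to reject H0.


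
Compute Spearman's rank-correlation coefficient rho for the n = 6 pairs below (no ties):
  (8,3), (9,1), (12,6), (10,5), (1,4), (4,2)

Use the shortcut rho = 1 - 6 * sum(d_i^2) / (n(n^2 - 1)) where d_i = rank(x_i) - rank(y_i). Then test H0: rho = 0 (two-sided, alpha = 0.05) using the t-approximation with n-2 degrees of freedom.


Step 1: Rank x and y separately (midranks; no ties here).
rank(x): 8->3, 9->4, 12->6, 10->5, 1->1, 4->2
rank(y): 3->3, 1->1, 6->6, 5->5, 4->4, 2->2
Step 2: d_i = R_x(i) - R_y(i); compute d_i^2.
  (3-3)^2=0, (4-1)^2=9, (6-6)^2=0, (5-5)^2=0, (1-4)^2=9, (2-2)^2=0
sum(d^2) = 18.
Step 3: rho = 1 - 6*18 / (6*(6^2 - 1)) = 1 - 108/210 = 0.485714.
Step 4: Under H0, t = rho * sqrt((n-2)/(1-rho^2)) = 1.1113 ~ t(4).
Step 5: Two-sided p-value from the t-distribution with 4 df = 0.328723.
Step 6: alpha = 0.05. fail to reject H0.

rho = 0.4857, p = 0.328723, fail to reject H0 at alpha = 0.05.


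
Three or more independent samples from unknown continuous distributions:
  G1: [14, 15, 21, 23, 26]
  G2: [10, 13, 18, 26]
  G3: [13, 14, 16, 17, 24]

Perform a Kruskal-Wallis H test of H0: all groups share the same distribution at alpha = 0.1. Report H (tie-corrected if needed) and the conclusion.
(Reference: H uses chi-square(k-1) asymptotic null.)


Step 1: Combine all N = 14 observations and assign midranks.
sorted (value, group, rank): (10,G2,1), (13,G2,2.5), (13,G3,2.5), (14,G1,4.5), (14,G3,4.5), (15,G1,6), (16,G3,7), (17,G3,8), (18,G2,9), (21,G1,10), (23,G1,11), (24,G3,12), (26,G1,13.5), (26,G2,13.5)
Step 2: Sum ranks within each group.
R_1 = 45 (n_1 = 5)
R_2 = 26 (n_2 = 4)
R_3 = 34 (n_3 = 5)
Step 3: H = 12/(N(N+1)) * sum(R_i^2/n_i) - 3(N+1)
     = 12/(14*15) * (45^2/5 + 26^2/4 + 34^2/5) - 3*15
     = 0.057143 * 805.2 - 45
     = 1.011429.
Step 4: Ties present; correction factor C = 1 - 18/(14^3 - 14) = 0.993407. Corrected H = 1.011429 / 0.993407 = 1.018142.
Step 5: Under H0, H ~ chi^2(2); p-value = 0.601054.
Step 6: alpha = 0.1. fail to reject H0.

H = 1.0181, df = 2, p = 0.601054, fail to reject H0.


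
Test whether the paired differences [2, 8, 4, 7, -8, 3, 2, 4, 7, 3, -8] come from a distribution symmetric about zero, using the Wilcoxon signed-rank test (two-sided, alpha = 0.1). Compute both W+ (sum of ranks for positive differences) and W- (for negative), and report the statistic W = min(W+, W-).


Step 1: Drop any zero differences (none here) and take |d_i|.
|d| = [2, 8, 4, 7, 8, 3, 2, 4, 7, 3, 8]
Step 2: Midrank |d_i| (ties get averaged ranks).
ranks: |2|->1.5, |8|->10, |4|->5.5, |7|->7.5, |8|->10, |3|->3.5, |2|->1.5, |4|->5.5, |7|->7.5, |3|->3.5, |8|->10
Step 3: Attach original signs; sum ranks with positive sign and with negative sign.
W+ = 1.5 + 10 + 5.5 + 7.5 + 3.5 + 1.5 + 5.5 + 7.5 + 3.5 = 46
W- = 10 + 10 = 20
(Check: W+ + W- = 66 should equal n(n+1)/2 = 66.)
Step 4: Test statistic W = min(W+, W-) = 20.
Step 5: Ties in |d|, so use the tie-corrected normal approximation.
        E[W] = n(n+1)/4 = 11*12/4 = 33.
        Tie groups: |d|=2 (t=2), |d|=3 (t=2), |d|=4 (t=2), |d|=7 (t=2), |d|=8 (t=3); sum(t^3 - t) = 48.
        Var[W] = n(n+1)(2n+1)/24 - sum(t^3-t)/48 = 3036/24 - 48/48 = 125.5.
        z = (W - E[W]) / sqrt(Var[W]) = (20 - 33) / 11.2027 = -1.1604.
        Two-sided p = 2*Phi(z) = 0.245871.
Step 6: alpha = 0.1. fail to reject H0.

W+ = 46, W- = 20, W = min = 20, p = 0.245871, fail to reject H0.


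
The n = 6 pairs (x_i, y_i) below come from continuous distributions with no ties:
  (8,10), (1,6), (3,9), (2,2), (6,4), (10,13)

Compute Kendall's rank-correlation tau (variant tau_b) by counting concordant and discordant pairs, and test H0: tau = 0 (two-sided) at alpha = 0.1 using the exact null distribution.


Step 1: Enumerate the 15 unordered pairs (i,j) with i<j and classify each by sign(x_j-x_i) * sign(y_j-y_i).
  (1,2):dx=-7,dy=-4->C; (1,3):dx=-5,dy=-1->C; (1,4):dx=-6,dy=-8->C; (1,5):dx=-2,dy=-6->C
  (1,6):dx=+2,dy=+3->C; (2,3):dx=+2,dy=+3->C; (2,4):dx=+1,dy=-4->D; (2,5):dx=+5,dy=-2->D
  (2,6):dx=+9,dy=+7->C; (3,4):dx=-1,dy=-7->C; (3,5):dx=+3,dy=-5->D; (3,6):dx=+7,dy=+4->C
  (4,5):dx=+4,dy=+2->C; (4,6):dx=+8,dy=+11->C; (5,6):dx=+4,dy=+9->C
Step 2: C = 12, D = 3, total pairs = 15.
Step 3: tau = (C - D)/(n(n-1)/2) = (12 - 3)/15 = 0.600000.
Step 4: Exact two-sided p-value (enumerate n! = 720 permutations of y under H0): p = 0.136111.
Step 5: alpha = 0.1. fail to reject H0.

tau_b = 0.6000 (C=12, D=3), p = 0.136111, fail to reject H0.


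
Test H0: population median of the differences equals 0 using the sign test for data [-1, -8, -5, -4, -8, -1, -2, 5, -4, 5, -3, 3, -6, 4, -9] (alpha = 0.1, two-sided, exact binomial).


Step 1: Discard zero differences. Original n = 15; n_eff = number of nonzero differences = 15.
Nonzero differences (with sign): -1, -8, -5, -4, -8, -1, -2, +5, -4, +5, -3, +3, -6, +4, -9
Step 2: Count signs: positive = 4, negative = 11.
Step 3: Under H0: P(positive) = 0.5, so the number of positives S ~ Bin(15, 0.5).
Step 4: Two-sided exact p-value = sum of Bin(15,0.5) probabilities at or below the observed probability = 0.118469.
Step 5: alpha = 0.1. fail to reject H0.

n_eff = 15, pos = 4, neg = 11, p = 0.118469, fail to reject H0.


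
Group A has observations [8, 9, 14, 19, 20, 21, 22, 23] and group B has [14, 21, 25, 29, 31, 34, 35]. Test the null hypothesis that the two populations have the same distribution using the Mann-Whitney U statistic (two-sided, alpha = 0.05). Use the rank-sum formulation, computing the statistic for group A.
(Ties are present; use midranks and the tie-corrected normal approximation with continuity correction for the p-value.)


Step 1: Combine and sort all 15 observations; assign midranks.
sorted (value, group): (8,X), (9,X), (14,X), (14,Y), (19,X), (20,X), (21,X), (21,Y), (22,X), (23,X), (25,Y), (29,Y), (31,Y), (34,Y), (35,Y)
ranks: 8->1, 9->2, 14->3.5, 14->3.5, 19->5, 20->6, 21->7.5, 21->7.5, 22->9, 23->10, 25->11, 29->12, 31->13, 34->14, 35->15
Step 2: Rank sum for X: R1 = 1 + 2 + 3.5 + 5 + 6 + 7.5 + 9 + 10 = 44.
Step 3: U_X = R1 - n1(n1+1)/2 = 44 - 8*9/2 = 44 - 36 = 8.
       U_Y = n1*n2 - U_X = 56 - 8 = 48.
Step 4: Ties are present, so use the tie-corrected normal approximation (with continuity correction) for the p-value.
Step 5: p-value = 0.023776; compare to alpha = 0.05. reject H0.

U_X = 8, p = 0.023776, reject H0 at alpha = 0.05.


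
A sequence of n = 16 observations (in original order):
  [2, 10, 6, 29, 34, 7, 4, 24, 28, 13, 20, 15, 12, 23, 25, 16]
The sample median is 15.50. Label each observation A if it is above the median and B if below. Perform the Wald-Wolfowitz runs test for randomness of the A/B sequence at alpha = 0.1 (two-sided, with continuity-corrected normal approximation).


Step 1: Compute median = 15.50; label A = above, B = below.
Labels in order: BBBAABBAABABBAAA  (n_A = 8, n_B = 8)
Step 2: Count runs R = 8.
Step 3: Under H0 (random ordering), E[R] = 2*n_A*n_B/(n_A+n_B) + 1 = 2*8*8/16 + 1 = 9.0000.
        Var[R] = 2*n_A*n_B*(2*n_A*n_B - n_A - n_B) / ((n_A+n_B)^2 * (n_A+n_B-1)) = 14336/3840 = 3.7333.
        SD[R] = 1.9322.
Step 4: Continuity-corrected z = (R + 0.5 - E[R]) / SD[R] = (8 + 0.5 - 9.0000) / 1.9322 = -0.2588.
Step 5: Two-sided p-value via normal approximation = 2*(1 - Phi(|z|)) = 0.795809.
Step 6: alpha = 0.1. fail to reject H0.

R = 8, z = -0.2588, p = 0.795809, fail to reject H0.
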